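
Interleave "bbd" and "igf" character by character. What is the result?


Interleaving "bbd" and "igf":
  Position 0: 'b' from first, 'i' from second => "bi"
  Position 1: 'b' from first, 'g' from second => "bg"
  Position 2: 'd' from first, 'f' from second => "df"
Result: bibgdf

bibgdf


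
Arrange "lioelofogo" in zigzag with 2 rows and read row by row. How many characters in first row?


Zigzag "lioelofogo" into 2 rows:
Placing characters:
  'l' => row 0
  'i' => row 1
  'o' => row 0
  'e' => row 1
  'l' => row 0
  'o' => row 1
  'f' => row 0
  'o' => row 1
  'g' => row 0
  'o' => row 1
Rows:
  Row 0: "lolfg"
  Row 1: "ieooo"
First row length: 5

5


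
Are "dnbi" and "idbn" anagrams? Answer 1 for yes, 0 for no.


Strings: "dnbi", "idbn"
Sorted first:  bdin
Sorted second: bdin
Sorted forms match => anagrams

1


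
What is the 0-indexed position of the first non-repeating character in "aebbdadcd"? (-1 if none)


Input: aebbdadcd
Character frequencies:
  'a': 2
  'b': 2
  'c': 1
  'd': 3
  'e': 1
Scanning left to right for freq == 1:
  Position 0 ('a'): freq=2, skip
  Position 1 ('e'): unique! => answer = 1

1


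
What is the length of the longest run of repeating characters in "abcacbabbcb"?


Input: "abcacbabbcb"
Scanning for longest run:
  Position 1 ('b'): new char, reset run to 1
  Position 2 ('c'): new char, reset run to 1
  Position 3 ('a'): new char, reset run to 1
  Position 4 ('c'): new char, reset run to 1
  Position 5 ('b'): new char, reset run to 1
  Position 6 ('a'): new char, reset run to 1
  Position 7 ('b'): new char, reset run to 1
  Position 8 ('b'): continues run of 'b', length=2
  Position 9 ('c'): new char, reset run to 1
  Position 10 ('b'): new char, reset run to 1
Longest run: 'b' with length 2

2


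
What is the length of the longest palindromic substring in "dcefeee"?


Input: "dcefeee"
Checking substrings for palindromes:
  [2:5] "efe" (len 3) => palindrome
  [4:7] "eee" (len 3) => palindrome
  [4:6] "ee" (len 2) => palindrome
  [5:7] "ee" (len 2) => palindrome
Longest palindromic substring: "efe" with length 3

3


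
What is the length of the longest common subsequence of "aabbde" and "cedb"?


LCS of "aabbde" and "cedb"
DP table:
           c    e    d    b
      0    0    0    0    0
  a   0    0    0    0    0
  a   0    0    0    0    0
  b   0    0    0    0    1
  b   0    0    0    0    1
  d   0    0    0    1    1
  e   0    0    1    1    1
LCS length = dp[6][4] = 1

1


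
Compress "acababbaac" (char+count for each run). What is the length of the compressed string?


Input: acababbaac
Runs:
  'a' x 1 => "a1"
  'c' x 1 => "c1"
  'a' x 1 => "a1"
  'b' x 1 => "b1"
  'a' x 1 => "a1"
  'b' x 2 => "b2"
  'a' x 2 => "a2"
  'c' x 1 => "c1"
Compressed: "a1c1a1b1a1b2a2c1"
Compressed length: 16

16


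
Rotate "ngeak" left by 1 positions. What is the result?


Input: "ngeak", rotate left by 1
First 1 characters: "n"
Remaining characters: "geak"
Concatenate remaining + first: "geak" + "n" = "geakn"

geakn


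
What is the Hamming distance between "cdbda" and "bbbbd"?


Comparing "cdbda" and "bbbbd" position by position:
  Position 0: 'c' vs 'b' => differ
  Position 1: 'd' vs 'b' => differ
  Position 2: 'b' vs 'b' => same
  Position 3: 'd' vs 'b' => differ
  Position 4: 'a' vs 'd' => differ
Total differences (Hamming distance): 4

4


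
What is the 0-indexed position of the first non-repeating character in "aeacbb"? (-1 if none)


Input: aeacbb
Character frequencies:
  'a': 2
  'b': 2
  'c': 1
  'e': 1
Scanning left to right for freq == 1:
  Position 0 ('a'): freq=2, skip
  Position 1 ('e'): unique! => answer = 1

1


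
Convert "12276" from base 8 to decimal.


Input: "12276" in base 8
Positional expansion:
  Digit '1' (value 1) x 8^4 = 4096
  Digit '2' (value 2) x 8^3 = 1024
  Digit '2' (value 2) x 8^2 = 128
  Digit '7' (value 7) x 8^1 = 56
  Digit '6' (value 6) x 8^0 = 6
Sum = 5310

5310


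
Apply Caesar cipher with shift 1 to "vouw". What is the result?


Caesar cipher: shift "vouw" by 1
  'v' (pos 21) + 1 = pos 22 = 'w'
  'o' (pos 14) + 1 = pos 15 = 'p'
  'u' (pos 20) + 1 = pos 21 = 'v'
  'w' (pos 22) + 1 = pos 23 = 'x'
Result: wpvx

wpvx


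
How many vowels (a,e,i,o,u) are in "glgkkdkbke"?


Input: glgkkdkbke
Checking each character:
  'g' at position 0: consonant
  'l' at position 1: consonant
  'g' at position 2: consonant
  'k' at position 3: consonant
  'k' at position 4: consonant
  'd' at position 5: consonant
  'k' at position 6: consonant
  'b' at position 7: consonant
  'k' at position 8: consonant
  'e' at position 9: vowel (running total: 1)
Total vowels: 1

1


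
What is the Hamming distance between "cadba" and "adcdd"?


Comparing "cadba" and "adcdd" position by position:
  Position 0: 'c' vs 'a' => differ
  Position 1: 'a' vs 'd' => differ
  Position 2: 'd' vs 'c' => differ
  Position 3: 'b' vs 'd' => differ
  Position 4: 'a' vs 'd' => differ
Total differences (Hamming distance): 5

5


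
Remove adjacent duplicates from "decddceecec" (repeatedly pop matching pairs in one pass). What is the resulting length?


Input: decddceecec
Stack-based adjacent duplicate removal:
  Read 'd': push. Stack: d
  Read 'e': push. Stack: de
  Read 'c': push. Stack: dec
  Read 'd': push. Stack: decd
  Read 'd': matches stack top 'd' => pop. Stack: dec
  Read 'c': matches stack top 'c' => pop. Stack: de
  Read 'e': matches stack top 'e' => pop. Stack: d
  Read 'e': push. Stack: de
  Read 'c': push. Stack: dec
  Read 'e': push. Stack: dece
  Read 'c': push. Stack: decec
Final stack: "decec" (length 5)

5


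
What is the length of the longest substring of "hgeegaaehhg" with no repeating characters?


Input: "hgeegaaehhg"
Sliding window (track last position of each char):
  Position 0 ('h'): window [0,0] length 1 -- new best
  Position 1 ('g'): window [0,1] length 2 -- new best
  Position 2 ('e'): window [0,2] length 3 -- new best
  Position 3 ('e'): repeat (last at 2), move window start to 3
  Position 3 ('e'): window [3,3] length 1
  Position 4 ('g'): window [3,4] length 2
  Position 5 ('a'): window [3,5] length 3
  Position 6 ('a'): repeat (last at 5), move window start to 6
  Position 6 ('a'): window [6,6] length 1
  Position 7 ('e'): window [6,7] length 2
  Position 8 ('h'): window [6,8] length 3
  Position 9 ('h'): repeat (last at 8), move window start to 9
  Position 9 ('h'): window [9,9] length 1
  Position 10 ('g'): window [9,10] length 2
Longest substring with no repeats: "hge" with length 3

3


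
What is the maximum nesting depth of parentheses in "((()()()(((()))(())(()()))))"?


Input: "((()()()(((()))(())(()()))))"
Tracking depth:
  Position 0 '(': depth becomes 1
  Position 1 '(': depth becomes 2
  Position 2 '(': depth becomes 3
  Position 3 ')': depth becomes 2
  Position 4 '(': depth becomes 3
  Position 5 ')': depth becomes 2
  Position 6 '(': depth becomes 3
  Position 7 ')': depth becomes 2
  Position 8 '(': depth becomes 3
  Position 9 '(': depth becomes 4
  Position 10 '(': depth becomes 5
  Position 11 '(': depth becomes 6
  Position 12 ')': depth becomes 5
  Position 13 ')': depth becomes 4
  Position 14 ')': depth becomes 3
  Position 15 '(': depth becomes 4
  Position 16 '(': depth becomes 5
  Position 17 ')': depth becomes 4
  Position 18 ')': depth becomes 3
  Position 19 '(': depth becomes 4
  Position 20 '(': depth becomes 5
  Position 21 ')': depth becomes 4
  Position 22 '(': depth becomes 5
  Position 23 ')': depth becomes 4
  Position 24 ')': depth becomes 3
  Position 25 ')': depth becomes 2
  Position 26 ')': depth becomes 1
  Position 27 ')': depth becomes 0
Maximum depth reached: 6

6


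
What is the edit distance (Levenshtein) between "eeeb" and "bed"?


Computing edit distance: "eeeb" -> "bed"
DP table:
           b    e    d
      0    1    2    3
  e   1    1    1    2
  e   2    2    1    2
  e   3    3    2    2
  b   4    3    3    3
Edit distance = dp[4][3] = 3

3


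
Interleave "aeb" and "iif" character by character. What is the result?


Interleaving "aeb" and "iif":
  Position 0: 'a' from first, 'i' from second => "ai"
  Position 1: 'e' from first, 'i' from second => "ei"
  Position 2: 'b' from first, 'f' from second => "bf"
Result: aieibf

aieibf


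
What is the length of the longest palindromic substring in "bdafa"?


Input: "bdafa"
Checking substrings for palindromes:
  [2:5] "afa" (len 3) => palindrome
Longest palindromic substring: "afa" with length 3

3


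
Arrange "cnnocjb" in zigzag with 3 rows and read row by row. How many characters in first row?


Zigzag "cnnocjb" into 3 rows:
Placing characters:
  'c' => row 0
  'n' => row 1
  'n' => row 2
  'o' => row 1
  'c' => row 0
  'j' => row 1
  'b' => row 2
Rows:
  Row 0: "cc"
  Row 1: "noj"
  Row 2: "nb"
First row length: 2

2


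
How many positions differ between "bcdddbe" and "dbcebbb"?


Comparing "bcdddbe" and "dbcebbb" position by position:
  Position 0: 'b' vs 'd' => DIFFER
  Position 1: 'c' vs 'b' => DIFFER
  Position 2: 'd' vs 'c' => DIFFER
  Position 3: 'd' vs 'e' => DIFFER
  Position 4: 'd' vs 'b' => DIFFER
  Position 5: 'b' vs 'b' => same
  Position 6: 'e' vs 'b' => DIFFER
Positions that differ: 6

6


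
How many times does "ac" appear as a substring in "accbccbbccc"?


Searching for "ac" in "accbccbbccc"
Scanning each position:
  Position 0: "ac" => MATCH
  Position 1: "cc" => no
  Position 2: "cb" => no
  Position 3: "bc" => no
  Position 4: "cc" => no
  Position 5: "cb" => no
  Position 6: "bb" => no
  Position 7: "bc" => no
  Position 8: "cc" => no
  Position 9: "cc" => no
Total occurrences: 1

1


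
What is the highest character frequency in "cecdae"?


Input: cecdae
Character counts:
  'a': 1
  'c': 2
  'd': 1
  'e': 2
Maximum frequency: 2

2


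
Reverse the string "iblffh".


Input: iblffh
Reading characters right to left:
  Position 5: 'h'
  Position 4: 'f'
  Position 3: 'f'
  Position 2: 'l'
  Position 1: 'b'
  Position 0: 'i'
Reversed: hfflbi

hfflbi


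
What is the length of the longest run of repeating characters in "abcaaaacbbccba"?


Input: "abcaaaacbbccba"
Scanning for longest run:
  Position 1 ('b'): new char, reset run to 1
  Position 2 ('c'): new char, reset run to 1
  Position 3 ('a'): new char, reset run to 1
  Position 4 ('a'): continues run of 'a', length=2
  Position 5 ('a'): continues run of 'a', length=3
  Position 6 ('a'): continues run of 'a', length=4
  Position 7 ('c'): new char, reset run to 1
  Position 8 ('b'): new char, reset run to 1
  Position 9 ('b'): continues run of 'b', length=2
  Position 10 ('c'): new char, reset run to 1
  Position 11 ('c'): continues run of 'c', length=2
  Position 12 ('b'): new char, reset run to 1
  Position 13 ('a'): new char, reset run to 1
Longest run: 'a' with length 4

4


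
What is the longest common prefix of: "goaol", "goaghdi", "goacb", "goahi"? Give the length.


Words: goaol, goaghdi, goacb, goahi
  Position 0: all 'g' => match
  Position 1: all 'o' => match
  Position 2: all 'a' => match
  Position 3: ('o', 'g', 'c', 'h') => mismatch, stop
LCP = "goa" (length 3)

3


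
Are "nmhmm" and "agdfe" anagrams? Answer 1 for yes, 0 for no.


Strings: "nmhmm", "agdfe"
Sorted first:  hmmmn
Sorted second: adefg
Differ at position 0: 'h' vs 'a' => not anagrams

0


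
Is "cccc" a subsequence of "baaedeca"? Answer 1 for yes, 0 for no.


Check if "cccc" is a subsequence of "baaedeca"
Greedy scan:
  Position 0 ('b'): no match needed
  Position 1 ('a'): no match needed
  Position 2 ('a'): no match needed
  Position 3 ('e'): no match needed
  Position 4 ('d'): no match needed
  Position 5 ('e'): no match needed
  Position 6 ('c'): matches sub[0] = 'c'
  Position 7 ('a'): no match needed
Only matched 1/4 characters => not a subsequence

0


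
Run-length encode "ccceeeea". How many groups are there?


Input: ccceeeea
Scanning for consecutive runs:
  Group 1: 'c' x 3 (positions 0-2)
  Group 2: 'e' x 4 (positions 3-6)
  Group 3: 'a' x 1 (positions 7-7)
Total groups: 3

3


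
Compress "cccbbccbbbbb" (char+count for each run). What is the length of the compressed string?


Input: cccbbccbbbbb
Runs:
  'c' x 3 => "c3"
  'b' x 2 => "b2"
  'c' x 2 => "c2"
  'b' x 5 => "b5"
Compressed: "c3b2c2b5"
Compressed length: 8

8


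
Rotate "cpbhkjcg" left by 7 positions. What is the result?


Input: "cpbhkjcg", rotate left by 7
First 7 characters: "cpbhkjc"
Remaining characters: "g"
Concatenate remaining + first: "g" + "cpbhkjc" = "gcpbhkjc"

gcpbhkjc


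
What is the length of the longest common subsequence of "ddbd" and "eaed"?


LCS of "ddbd" and "eaed"
DP table:
           e    a    e    d
      0    0    0    0    0
  d   0    0    0    0    1
  d   0    0    0    0    1
  b   0    0    0    0    1
  d   0    0    0    0    1
LCS length = dp[4][4] = 1

1


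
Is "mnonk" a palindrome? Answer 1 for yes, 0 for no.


Input: mnonk
Reversed: knonm
  Compare pos 0 ('m') with pos 4 ('k'): MISMATCH
  Compare pos 1 ('n') with pos 3 ('n'): match
Result: not a palindrome

0


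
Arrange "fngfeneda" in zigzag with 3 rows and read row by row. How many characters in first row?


Zigzag "fngfeneda" into 3 rows:
Placing characters:
  'f' => row 0
  'n' => row 1
  'g' => row 2
  'f' => row 1
  'e' => row 0
  'n' => row 1
  'e' => row 2
  'd' => row 1
  'a' => row 0
Rows:
  Row 0: "fea"
  Row 1: "nfnd"
  Row 2: "ge"
First row length: 3

3


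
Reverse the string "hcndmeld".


Input: hcndmeld
Reading characters right to left:
  Position 7: 'd'
  Position 6: 'l'
  Position 5: 'e'
  Position 4: 'm'
  Position 3: 'd'
  Position 2: 'n'
  Position 1: 'c'
  Position 0: 'h'
Reversed: dlemdnch

dlemdnch


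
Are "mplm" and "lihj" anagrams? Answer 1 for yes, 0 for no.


Strings: "mplm", "lihj"
Sorted first:  lmmp
Sorted second: hijl
Differ at position 0: 'l' vs 'h' => not anagrams

0


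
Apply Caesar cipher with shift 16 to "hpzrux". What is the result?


Caesar cipher: shift "hpzrux" by 16
  'h' (pos 7) + 16 = pos 23 = 'x'
  'p' (pos 15) + 16 = pos 5 = 'f'
  'z' (pos 25) + 16 = pos 15 = 'p'
  'r' (pos 17) + 16 = pos 7 = 'h'
  'u' (pos 20) + 16 = pos 10 = 'k'
  'x' (pos 23) + 16 = pos 13 = 'n'
Result: xfphkn

xfphkn


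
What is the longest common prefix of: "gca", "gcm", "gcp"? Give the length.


Words: gca, gcm, gcp
  Position 0: all 'g' => match
  Position 1: all 'c' => match
  Position 2: ('a', 'm', 'p') => mismatch, stop
LCP = "gc" (length 2)

2


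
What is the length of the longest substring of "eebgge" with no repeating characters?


Input: "eebgge"
Sliding window (track last position of each char):
  Position 0 ('e'): window [0,0] length 1 -- new best
  Position 1 ('e'): repeat (last at 0), move window start to 1
  Position 1 ('e'): window [1,1] length 1
  Position 2 ('b'): window [1,2] length 2 -- new best
  Position 3 ('g'): window [1,3] length 3 -- new best
  Position 4 ('g'): repeat (last at 3), move window start to 4
  Position 4 ('g'): window [4,4] length 1
  Position 5 ('e'): window [4,5] length 2
Longest substring with no repeats: "ebg" with length 3

3


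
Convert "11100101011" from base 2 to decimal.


Input: "11100101011" in base 2
Positional expansion:
  Digit '1' (value 1) x 2^10 = 1024
  Digit '1' (value 1) x 2^9 = 512
  Digit '1' (value 1) x 2^8 = 256
  Digit '0' (value 0) x 2^7 = 0
  Digit '0' (value 0) x 2^6 = 0
  Digit '1' (value 1) x 2^5 = 32
  Digit '0' (value 0) x 2^4 = 0
  Digit '1' (value 1) x 2^3 = 8
  Digit '0' (value 0) x 2^2 = 0
  Digit '1' (value 1) x 2^1 = 2
  Digit '1' (value 1) x 2^0 = 1
Sum = 1835

1835


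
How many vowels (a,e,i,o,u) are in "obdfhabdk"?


Input: obdfhabdk
Checking each character:
  'o' at position 0: vowel (running total: 1)
  'b' at position 1: consonant
  'd' at position 2: consonant
  'f' at position 3: consonant
  'h' at position 4: consonant
  'a' at position 5: vowel (running total: 2)
  'b' at position 6: consonant
  'd' at position 7: consonant
  'k' at position 8: consonant
Total vowels: 2

2


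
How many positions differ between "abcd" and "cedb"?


Comparing "abcd" and "cedb" position by position:
  Position 0: 'a' vs 'c' => DIFFER
  Position 1: 'b' vs 'e' => DIFFER
  Position 2: 'c' vs 'd' => DIFFER
  Position 3: 'd' vs 'b' => DIFFER
Positions that differ: 4

4


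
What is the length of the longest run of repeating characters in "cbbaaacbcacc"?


Input: "cbbaaacbcacc"
Scanning for longest run:
  Position 1 ('b'): new char, reset run to 1
  Position 2 ('b'): continues run of 'b', length=2
  Position 3 ('a'): new char, reset run to 1
  Position 4 ('a'): continues run of 'a', length=2
  Position 5 ('a'): continues run of 'a', length=3
  Position 6 ('c'): new char, reset run to 1
  Position 7 ('b'): new char, reset run to 1
  Position 8 ('c'): new char, reset run to 1
  Position 9 ('a'): new char, reset run to 1
  Position 10 ('c'): new char, reset run to 1
  Position 11 ('c'): continues run of 'c', length=2
Longest run: 'a' with length 3

3


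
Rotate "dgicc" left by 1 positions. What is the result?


Input: "dgicc", rotate left by 1
First 1 characters: "d"
Remaining characters: "gicc"
Concatenate remaining + first: "gicc" + "d" = "giccd"

giccd


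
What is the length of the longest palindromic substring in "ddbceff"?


Input: "ddbceff"
Checking substrings for palindromes:
  [0:2] "dd" (len 2) => palindrome
  [5:7] "ff" (len 2) => palindrome
Longest palindromic substring: "dd" with length 2

2


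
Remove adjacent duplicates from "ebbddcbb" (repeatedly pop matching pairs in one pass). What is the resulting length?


Input: ebbddcbb
Stack-based adjacent duplicate removal:
  Read 'e': push. Stack: e
  Read 'b': push. Stack: eb
  Read 'b': matches stack top 'b' => pop. Stack: e
  Read 'd': push. Stack: ed
  Read 'd': matches stack top 'd' => pop. Stack: e
  Read 'c': push. Stack: ec
  Read 'b': push. Stack: ecb
  Read 'b': matches stack top 'b' => pop. Stack: ec
Final stack: "ec" (length 2)

2


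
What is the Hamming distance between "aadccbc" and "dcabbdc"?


Comparing "aadccbc" and "dcabbdc" position by position:
  Position 0: 'a' vs 'd' => differ
  Position 1: 'a' vs 'c' => differ
  Position 2: 'd' vs 'a' => differ
  Position 3: 'c' vs 'b' => differ
  Position 4: 'c' vs 'b' => differ
  Position 5: 'b' vs 'd' => differ
  Position 6: 'c' vs 'c' => same
Total differences (Hamming distance): 6

6


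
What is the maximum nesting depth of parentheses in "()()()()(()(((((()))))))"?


Input: "()()()()(()(((((()))))))"
Tracking depth:
  Position 0 '(': depth becomes 1
  Position 1 ')': depth becomes 0
  Position 2 '(': depth becomes 1
  Position 3 ')': depth becomes 0
  Position 4 '(': depth becomes 1
  Position 5 ')': depth becomes 0
  Position 6 '(': depth becomes 1
  Position 7 ')': depth becomes 0
  Position 8 '(': depth becomes 1
  Position 9 '(': depth becomes 2
  Position 10 ')': depth becomes 1
  Position 11 '(': depth becomes 2
  Position 12 '(': depth becomes 3
  Position 13 '(': depth becomes 4
  Position 14 '(': depth becomes 5
  Position 15 '(': depth becomes 6
  Position 16 '(': depth becomes 7
  Position 17 ')': depth becomes 6
  Position 18 ')': depth becomes 5
  Position 19 ')': depth becomes 4
  Position 20 ')': depth becomes 3
  Position 21 ')': depth becomes 2
  Position 22 ')': depth becomes 1
  Position 23 ')': depth becomes 0
Maximum depth reached: 7

7


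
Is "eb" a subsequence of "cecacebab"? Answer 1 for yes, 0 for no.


Check if "eb" is a subsequence of "cecacebab"
Greedy scan:
  Position 0 ('c'): no match needed
  Position 1 ('e'): matches sub[0] = 'e'
  Position 2 ('c'): no match needed
  Position 3 ('a'): no match needed
  Position 4 ('c'): no match needed
  Position 5 ('e'): no match needed
  Position 6 ('b'): matches sub[1] = 'b'
  Position 7 ('a'): no match needed
  Position 8 ('b'): no match needed
All 2 characters matched => is a subsequence

1


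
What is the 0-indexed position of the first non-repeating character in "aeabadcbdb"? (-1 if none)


Input: aeabadcbdb
Character frequencies:
  'a': 3
  'b': 3
  'c': 1
  'd': 2
  'e': 1
Scanning left to right for freq == 1:
  Position 0 ('a'): freq=3, skip
  Position 1 ('e'): unique! => answer = 1

1


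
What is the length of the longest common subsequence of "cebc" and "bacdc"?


LCS of "cebc" and "bacdc"
DP table:
           b    a    c    d    c
      0    0    0    0    0    0
  c   0    0    0    1    1    1
  e   0    0    0    1    1    1
  b   0    1    1    1    1    1
  c   0    1    1    2    2    2
LCS length = dp[4][5] = 2

2


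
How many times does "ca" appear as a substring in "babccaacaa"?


Searching for "ca" in "babccaacaa"
Scanning each position:
  Position 0: "ba" => no
  Position 1: "ab" => no
  Position 2: "bc" => no
  Position 3: "cc" => no
  Position 4: "ca" => MATCH
  Position 5: "aa" => no
  Position 6: "ac" => no
  Position 7: "ca" => MATCH
  Position 8: "aa" => no
Total occurrences: 2

2


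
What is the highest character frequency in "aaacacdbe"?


Input: aaacacdbe
Character counts:
  'a': 4
  'b': 1
  'c': 2
  'd': 1
  'e': 1
Maximum frequency: 4

4


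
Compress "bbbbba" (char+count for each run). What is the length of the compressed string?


Input: bbbbba
Runs:
  'b' x 5 => "b5"
  'a' x 1 => "a1"
Compressed: "b5a1"
Compressed length: 4

4


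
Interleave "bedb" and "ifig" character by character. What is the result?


Interleaving "bedb" and "ifig":
  Position 0: 'b' from first, 'i' from second => "bi"
  Position 1: 'e' from first, 'f' from second => "ef"
  Position 2: 'd' from first, 'i' from second => "di"
  Position 3: 'b' from first, 'g' from second => "bg"
Result: biefdibg

biefdibg


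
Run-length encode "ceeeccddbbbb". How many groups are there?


Input: ceeeccddbbbb
Scanning for consecutive runs:
  Group 1: 'c' x 1 (positions 0-0)
  Group 2: 'e' x 3 (positions 1-3)
  Group 3: 'c' x 2 (positions 4-5)
  Group 4: 'd' x 2 (positions 6-7)
  Group 5: 'b' x 4 (positions 8-11)
Total groups: 5

5


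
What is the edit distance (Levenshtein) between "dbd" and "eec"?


Computing edit distance: "dbd" -> "eec"
DP table:
           e    e    c
      0    1    2    3
  d   1    1    2    3
  b   2    2    2    3
  d   3    3    3    3
Edit distance = dp[3][3] = 3

3


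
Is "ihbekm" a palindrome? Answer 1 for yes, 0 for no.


Input: ihbekm
Reversed: mkebhi
  Compare pos 0 ('i') with pos 5 ('m'): MISMATCH
  Compare pos 1 ('h') with pos 4 ('k'): MISMATCH
  Compare pos 2 ('b') with pos 3 ('e'): MISMATCH
Result: not a palindrome

0


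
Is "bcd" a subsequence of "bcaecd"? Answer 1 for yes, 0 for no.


Check if "bcd" is a subsequence of "bcaecd"
Greedy scan:
  Position 0 ('b'): matches sub[0] = 'b'
  Position 1 ('c'): matches sub[1] = 'c'
  Position 2 ('a'): no match needed
  Position 3 ('e'): no match needed
  Position 4 ('c'): no match needed
  Position 5 ('d'): matches sub[2] = 'd'
All 3 characters matched => is a subsequence

1


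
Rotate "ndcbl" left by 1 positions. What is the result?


Input: "ndcbl", rotate left by 1
First 1 characters: "n"
Remaining characters: "dcbl"
Concatenate remaining + first: "dcbl" + "n" = "dcbln"

dcbln


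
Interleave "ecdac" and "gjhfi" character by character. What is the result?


Interleaving "ecdac" and "gjhfi":
  Position 0: 'e' from first, 'g' from second => "eg"
  Position 1: 'c' from first, 'j' from second => "cj"
  Position 2: 'd' from first, 'h' from second => "dh"
  Position 3: 'a' from first, 'f' from second => "af"
  Position 4: 'c' from first, 'i' from second => "ci"
Result: egcjdhafci

egcjdhafci


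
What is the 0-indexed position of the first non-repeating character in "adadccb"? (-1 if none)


Input: adadccb
Character frequencies:
  'a': 2
  'b': 1
  'c': 2
  'd': 2
Scanning left to right for freq == 1:
  Position 0 ('a'): freq=2, skip
  Position 1 ('d'): freq=2, skip
  Position 2 ('a'): freq=2, skip
  Position 3 ('d'): freq=2, skip
  Position 4 ('c'): freq=2, skip
  Position 5 ('c'): freq=2, skip
  Position 6 ('b'): unique! => answer = 6

6


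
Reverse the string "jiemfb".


Input: jiemfb
Reading characters right to left:
  Position 5: 'b'
  Position 4: 'f'
  Position 3: 'm'
  Position 2: 'e'
  Position 1: 'i'
  Position 0: 'j'
Reversed: bfmeij

bfmeij


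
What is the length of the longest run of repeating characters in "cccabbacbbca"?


Input: "cccabbacbbca"
Scanning for longest run:
  Position 1 ('c'): continues run of 'c', length=2
  Position 2 ('c'): continues run of 'c', length=3
  Position 3 ('a'): new char, reset run to 1
  Position 4 ('b'): new char, reset run to 1
  Position 5 ('b'): continues run of 'b', length=2
  Position 6 ('a'): new char, reset run to 1
  Position 7 ('c'): new char, reset run to 1
  Position 8 ('b'): new char, reset run to 1
  Position 9 ('b'): continues run of 'b', length=2
  Position 10 ('c'): new char, reset run to 1
  Position 11 ('a'): new char, reset run to 1
Longest run: 'c' with length 3

3


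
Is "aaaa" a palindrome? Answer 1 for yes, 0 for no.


Input: aaaa
Reversed: aaaa
  Compare pos 0 ('a') with pos 3 ('a'): match
  Compare pos 1 ('a') with pos 2 ('a'): match
Result: palindrome

1


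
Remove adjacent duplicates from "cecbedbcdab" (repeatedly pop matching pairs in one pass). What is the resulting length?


Input: cecbedbcdab
Stack-based adjacent duplicate removal:
  Read 'c': push. Stack: c
  Read 'e': push. Stack: ce
  Read 'c': push. Stack: cec
  Read 'b': push. Stack: cecb
  Read 'e': push. Stack: cecbe
  Read 'd': push. Stack: cecbed
  Read 'b': push. Stack: cecbedb
  Read 'c': push. Stack: cecbedbc
  Read 'd': push. Stack: cecbedbcd
  Read 'a': push. Stack: cecbedbcda
  Read 'b': push. Stack: cecbedbcdab
Final stack: "cecbedbcdab" (length 11)

11


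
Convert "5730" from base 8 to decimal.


Input: "5730" in base 8
Positional expansion:
  Digit '5' (value 5) x 8^3 = 2560
  Digit '7' (value 7) x 8^2 = 448
  Digit '3' (value 3) x 8^1 = 24
  Digit '0' (value 0) x 8^0 = 0
Sum = 3032

3032


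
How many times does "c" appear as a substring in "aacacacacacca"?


Searching for "c" in "aacacacacacca"
Scanning each position:
  Position 0: "a" => no
  Position 1: "a" => no
  Position 2: "c" => MATCH
  Position 3: "a" => no
  Position 4: "c" => MATCH
  Position 5: "a" => no
  Position 6: "c" => MATCH
  Position 7: "a" => no
  Position 8: "c" => MATCH
  Position 9: "a" => no
  Position 10: "c" => MATCH
  Position 11: "c" => MATCH
  Position 12: "a" => no
Total occurrences: 6

6


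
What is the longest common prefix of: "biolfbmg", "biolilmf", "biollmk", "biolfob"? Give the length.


Words: biolfbmg, biolilmf, biollmk, biolfob
  Position 0: all 'b' => match
  Position 1: all 'i' => match
  Position 2: all 'o' => match
  Position 3: all 'l' => match
  Position 4: ('f', 'i', 'l', 'f') => mismatch, stop
LCP = "biol" (length 4)

4


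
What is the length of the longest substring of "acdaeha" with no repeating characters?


Input: "acdaeha"
Sliding window (track last position of each char):
  Position 0 ('a'): window [0,0] length 1 -- new best
  Position 1 ('c'): window [0,1] length 2 -- new best
  Position 2 ('d'): window [0,2] length 3 -- new best
  Position 3 ('a'): repeat (last at 0), move window start to 1
  Position 3 ('a'): window [1,3] length 3
  Position 4 ('e'): window [1,4] length 4 -- new best
  Position 5 ('h'): window [1,5] length 5 -- new best
  Position 6 ('a'): repeat (last at 3), move window start to 4
  Position 6 ('a'): window [4,6] length 3
Longest substring with no repeats: "cdaeh" with length 5

5


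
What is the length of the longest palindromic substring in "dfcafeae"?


Input: "dfcafeae"
Checking substrings for palindromes:
  [5:8] "eae" (len 3) => palindrome
Longest palindromic substring: "eae" with length 3

3


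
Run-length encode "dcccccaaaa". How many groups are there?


Input: dcccccaaaa
Scanning for consecutive runs:
  Group 1: 'd' x 1 (positions 0-0)
  Group 2: 'c' x 5 (positions 1-5)
  Group 3: 'a' x 4 (positions 6-9)
Total groups: 3

3


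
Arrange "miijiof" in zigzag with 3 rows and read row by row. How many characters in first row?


Zigzag "miijiof" into 3 rows:
Placing characters:
  'm' => row 0
  'i' => row 1
  'i' => row 2
  'j' => row 1
  'i' => row 0
  'o' => row 1
  'f' => row 2
Rows:
  Row 0: "mi"
  Row 1: "ijo"
  Row 2: "if"
First row length: 2

2


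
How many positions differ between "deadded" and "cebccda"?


Comparing "deadded" and "cebccda" position by position:
  Position 0: 'd' vs 'c' => DIFFER
  Position 1: 'e' vs 'e' => same
  Position 2: 'a' vs 'b' => DIFFER
  Position 3: 'd' vs 'c' => DIFFER
  Position 4: 'd' vs 'c' => DIFFER
  Position 5: 'e' vs 'd' => DIFFER
  Position 6: 'd' vs 'a' => DIFFER
Positions that differ: 6

6


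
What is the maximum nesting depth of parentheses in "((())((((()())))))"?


Input: "((())((((()())))))"
Tracking depth:
  Position 0 '(': depth becomes 1
  Position 1 '(': depth becomes 2
  Position 2 '(': depth becomes 3
  Position 3 ')': depth becomes 2
  Position 4 ')': depth becomes 1
  Position 5 '(': depth becomes 2
  Position 6 '(': depth becomes 3
  Position 7 '(': depth becomes 4
  Position 8 '(': depth becomes 5
  Position 9 '(': depth becomes 6
  Position 10 ')': depth becomes 5
  Position 11 '(': depth becomes 6
  Position 12 ')': depth becomes 5
  Position 13 ')': depth becomes 4
  Position 14 ')': depth becomes 3
  Position 15 ')': depth becomes 2
  Position 16 ')': depth becomes 1
  Position 17 ')': depth becomes 0
Maximum depth reached: 6

6


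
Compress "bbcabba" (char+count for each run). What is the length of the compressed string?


Input: bbcabba
Runs:
  'b' x 2 => "b2"
  'c' x 1 => "c1"
  'a' x 1 => "a1"
  'b' x 2 => "b2"
  'a' x 1 => "a1"
Compressed: "b2c1a1b2a1"
Compressed length: 10

10


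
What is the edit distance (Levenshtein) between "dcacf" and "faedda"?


Computing edit distance: "dcacf" -> "faedda"
DP table:
           f    a    e    d    d    a
      0    1    2    3    4    5    6
  d   1    1    2    3    3    4    5
  c   2    2    2    3    4    4    5
  a   3    3    2    3    4    5    4
  c   4    4    3    3    4    5    5
  f   5    4    4    4    4    5    6
Edit distance = dp[5][6] = 6

6


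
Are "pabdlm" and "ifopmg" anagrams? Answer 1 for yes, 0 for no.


Strings: "pabdlm", "ifopmg"
Sorted first:  abdlmp
Sorted second: fgimop
Differ at position 0: 'a' vs 'f' => not anagrams

0


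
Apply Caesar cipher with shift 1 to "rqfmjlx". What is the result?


Caesar cipher: shift "rqfmjlx" by 1
  'r' (pos 17) + 1 = pos 18 = 's'
  'q' (pos 16) + 1 = pos 17 = 'r'
  'f' (pos 5) + 1 = pos 6 = 'g'
  'm' (pos 12) + 1 = pos 13 = 'n'
  'j' (pos 9) + 1 = pos 10 = 'k'
  'l' (pos 11) + 1 = pos 12 = 'm'
  'x' (pos 23) + 1 = pos 24 = 'y'
Result: srgnkmy

srgnkmy


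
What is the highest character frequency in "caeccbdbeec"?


Input: caeccbdbeec
Character counts:
  'a': 1
  'b': 2
  'c': 4
  'd': 1
  'e': 3
Maximum frequency: 4

4


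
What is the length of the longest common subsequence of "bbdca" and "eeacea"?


LCS of "bbdca" and "eeacea"
DP table:
           e    e    a    c    e    a
      0    0    0    0    0    0    0
  b   0    0    0    0    0    0    0
  b   0    0    0    0    0    0    0
  d   0    0    0    0    0    0    0
  c   0    0    0    0    1    1    1
  a   0    0    0    1    1    1    2
LCS length = dp[5][6] = 2

2


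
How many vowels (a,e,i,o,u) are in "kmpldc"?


Input: kmpldc
Checking each character:
  'k' at position 0: consonant
  'm' at position 1: consonant
  'p' at position 2: consonant
  'l' at position 3: consonant
  'd' at position 4: consonant
  'c' at position 5: consonant
Total vowels: 0

0


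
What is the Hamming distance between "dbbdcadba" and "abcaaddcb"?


Comparing "dbbdcadba" and "abcaaddcb" position by position:
  Position 0: 'd' vs 'a' => differ
  Position 1: 'b' vs 'b' => same
  Position 2: 'b' vs 'c' => differ
  Position 3: 'd' vs 'a' => differ
  Position 4: 'c' vs 'a' => differ
  Position 5: 'a' vs 'd' => differ
  Position 6: 'd' vs 'd' => same
  Position 7: 'b' vs 'c' => differ
  Position 8: 'a' vs 'b' => differ
Total differences (Hamming distance): 7

7


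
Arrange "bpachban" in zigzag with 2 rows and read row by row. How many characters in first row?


Zigzag "bpachban" into 2 rows:
Placing characters:
  'b' => row 0
  'p' => row 1
  'a' => row 0
  'c' => row 1
  'h' => row 0
  'b' => row 1
  'a' => row 0
  'n' => row 1
Rows:
  Row 0: "baha"
  Row 1: "pcbn"
First row length: 4

4


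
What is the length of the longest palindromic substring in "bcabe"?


Input: "bcabe"
Checking substrings for palindromes:
  No multi-char palindromic substrings found
Longest palindromic substring: "b" with length 1

1


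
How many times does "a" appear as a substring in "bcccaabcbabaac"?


Searching for "a" in "bcccaabcbabaac"
Scanning each position:
  Position 0: "b" => no
  Position 1: "c" => no
  Position 2: "c" => no
  Position 3: "c" => no
  Position 4: "a" => MATCH
  Position 5: "a" => MATCH
  Position 6: "b" => no
  Position 7: "c" => no
  Position 8: "b" => no
  Position 9: "a" => MATCH
  Position 10: "b" => no
  Position 11: "a" => MATCH
  Position 12: "a" => MATCH
  Position 13: "c" => no
Total occurrences: 5

5


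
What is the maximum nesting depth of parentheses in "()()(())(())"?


Input: "()()(())(())"
Tracking depth:
  Position 0 '(': depth becomes 1
  Position 1 ')': depth becomes 0
  Position 2 '(': depth becomes 1
  Position 3 ')': depth becomes 0
  Position 4 '(': depth becomes 1
  Position 5 '(': depth becomes 2
  Position 6 ')': depth becomes 1
  Position 7 ')': depth becomes 0
  Position 8 '(': depth becomes 1
  Position 9 '(': depth becomes 2
  Position 10 ')': depth becomes 1
  Position 11 ')': depth becomes 0
Maximum depth reached: 2

2


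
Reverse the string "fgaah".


Input: fgaah
Reading characters right to left:
  Position 4: 'h'
  Position 3: 'a'
  Position 2: 'a'
  Position 1: 'g'
  Position 0: 'f'
Reversed: haagf

haagf


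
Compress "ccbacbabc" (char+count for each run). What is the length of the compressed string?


Input: ccbacbabc
Runs:
  'c' x 2 => "c2"
  'b' x 1 => "b1"
  'a' x 1 => "a1"
  'c' x 1 => "c1"
  'b' x 1 => "b1"
  'a' x 1 => "a1"
  'b' x 1 => "b1"
  'c' x 1 => "c1"
Compressed: "c2b1a1c1b1a1b1c1"
Compressed length: 16

16


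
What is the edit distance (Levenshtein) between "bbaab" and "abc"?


Computing edit distance: "bbaab" -> "abc"
DP table:
           a    b    c
      0    1    2    3
  b   1    1    1    2
  b   2    2    1    2
  a   3    2    2    2
  a   4    3    3    3
  b   5    4    3    4
Edit distance = dp[5][3] = 4

4


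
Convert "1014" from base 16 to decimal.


Input: "1014" in base 16
Positional expansion:
  Digit '1' (value 1) x 16^3 = 4096
  Digit '0' (value 0) x 16^2 = 0
  Digit '1' (value 1) x 16^1 = 16
  Digit '4' (value 4) x 16^0 = 4
Sum = 4116

4116


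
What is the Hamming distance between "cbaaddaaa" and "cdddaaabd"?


Comparing "cbaaddaaa" and "cdddaaabd" position by position:
  Position 0: 'c' vs 'c' => same
  Position 1: 'b' vs 'd' => differ
  Position 2: 'a' vs 'd' => differ
  Position 3: 'a' vs 'd' => differ
  Position 4: 'd' vs 'a' => differ
  Position 5: 'd' vs 'a' => differ
  Position 6: 'a' vs 'a' => same
  Position 7: 'a' vs 'b' => differ
  Position 8: 'a' vs 'd' => differ
Total differences (Hamming distance): 7

7


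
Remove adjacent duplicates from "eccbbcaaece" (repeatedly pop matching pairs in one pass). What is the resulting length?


Input: eccbbcaaece
Stack-based adjacent duplicate removal:
  Read 'e': push. Stack: e
  Read 'c': push. Stack: ec
  Read 'c': matches stack top 'c' => pop. Stack: e
  Read 'b': push. Stack: eb
  Read 'b': matches stack top 'b' => pop. Stack: e
  Read 'c': push. Stack: ec
  Read 'a': push. Stack: eca
  Read 'a': matches stack top 'a' => pop. Stack: ec
  Read 'e': push. Stack: ece
  Read 'c': push. Stack: ecec
  Read 'e': push. Stack: ecece
Final stack: "ecece" (length 5)

5


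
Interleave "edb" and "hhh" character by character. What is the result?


Interleaving "edb" and "hhh":
  Position 0: 'e' from first, 'h' from second => "eh"
  Position 1: 'd' from first, 'h' from second => "dh"
  Position 2: 'b' from first, 'h' from second => "bh"
Result: ehdhbh

ehdhbh


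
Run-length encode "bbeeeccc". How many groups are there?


Input: bbeeeccc
Scanning for consecutive runs:
  Group 1: 'b' x 2 (positions 0-1)
  Group 2: 'e' x 3 (positions 2-4)
  Group 3: 'c' x 3 (positions 5-7)
Total groups: 3

3


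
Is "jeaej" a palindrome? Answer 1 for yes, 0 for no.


Input: jeaej
Reversed: jeaej
  Compare pos 0 ('j') with pos 4 ('j'): match
  Compare pos 1 ('e') with pos 3 ('e'): match
Result: palindrome

1


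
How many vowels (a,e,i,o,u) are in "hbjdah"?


Input: hbjdah
Checking each character:
  'h' at position 0: consonant
  'b' at position 1: consonant
  'j' at position 2: consonant
  'd' at position 3: consonant
  'a' at position 4: vowel (running total: 1)
  'h' at position 5: consonant
Total vowels: 1

1


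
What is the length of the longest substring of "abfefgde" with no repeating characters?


Input: "abfefgde"
Sliding window (track last position of each char):
  Position 0 ('a'): window [0,0] length 1 -- new best
  Position 1 ('b'): window [0,1] length 2 -- new best
  Position 2 ('f'): window [0,2] length 3 -- new best
  Position 3 ('e'): window [0,3] length 4 -- new best
  Position 4 ('f'): repeat (last at 2), move window start to 3
  Position 4 ('f'): window [3,4] length 2
  Position 5 ('g'): window [3,5] length 3
  Position 6 ('d'): window [3,6] length 4
  Position 7 ('e'): repeat (last at 3), move window start to 4
  Position 7 ('e'): window [4,7] length 4
Longest substring with no repeats: "abfe" with length 4

4


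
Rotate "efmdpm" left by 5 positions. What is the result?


Input: "efmdpm", rotate left by 5
First 5 characters: "efmdp"
Remaining characters: "m"
Concatenate remaining + first: "m" + "efmdp" = "mefmdp"

mefmdp


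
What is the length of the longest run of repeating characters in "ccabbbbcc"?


Input: "ccabbbbcc"
Scanning for longest run:
  Position 1 ('c'): continues run of 'c', length=2
  Position 2 ('a'): new char, reset run to 1
  Position 3 ('b'): new char, reset run to 1
  Position 4 ('b'): continues run of 'b', length=2
  Position 5 ('b'): continues run of 'b', length=3
  Position 6 ('b'): continues run of 'b', length=4
  Position 7 ('c'): new char, reset run to 1
  Position 8 ('c'): continues run of 'c', length=2
Longest run: 'b' with length 4

4


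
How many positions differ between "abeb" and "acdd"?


Comparing "abeb" and "acdd" position by position:
  Position 0: 'a' vs 'a' => same
  Position 1: 'b' vs 'c' => DIFFER
  Position 2: 'e' vs 'd' => DIFFER
  Position 3: 'b' vs 'd' => DIFFER
Positions that differ: 3

3


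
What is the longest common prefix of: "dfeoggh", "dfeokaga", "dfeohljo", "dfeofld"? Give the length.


Words: dfeoggh, dfeokaga, dfeohljo, dfeofld
  Position 0: all 'd' => match
  Position 1: all 'f' => match
  Position 2: all 'e' => match
  Position 3: all 'o' => match
  Position 4: ('g', 'k', 'h', 'f') => mismatch, stop
LCP = "dfeo" (length 4)

4


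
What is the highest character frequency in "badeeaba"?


Input: badeeaba
Character counts:
  'a': 3
  'b': 2
  'd': 1
  'e': 2
Maximum frequency: 3

3


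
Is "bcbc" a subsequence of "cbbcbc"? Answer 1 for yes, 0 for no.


Check if "bcbc" is a subsequence of "cbbcbc"
Greedy scan:
  Position 0 ('c'): no match needed
  Position 1 ('b'): matches sub[0] = 'b'
  Position 2 ('b'): no match needed
  Position 3 ('c'): matches sub[1] = 'c'
  Position 4 ('b'): matches sub[2] = 'b'
  Position 5 ('c'): matches sub[3] = 'c'
All 4 characters matched => is a subsequence

1


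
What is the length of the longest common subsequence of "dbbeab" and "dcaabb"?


LCS of "dbbeab" and "dcaabb"
DP table:
           d    c    a    a    b    b
      0    0    0    0    0    0    0
  d   0    1    1    1    1    1    1
  b   0    1    1    1    1    2    2
  b   0    1    1    1    1    2    3
  e   0    1    1    1    1    2    3
  a   0    1    1    2    2    2    3
  b   0    1    1    2    2    3    3
LCS length = dp[6][6] = 3

3
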